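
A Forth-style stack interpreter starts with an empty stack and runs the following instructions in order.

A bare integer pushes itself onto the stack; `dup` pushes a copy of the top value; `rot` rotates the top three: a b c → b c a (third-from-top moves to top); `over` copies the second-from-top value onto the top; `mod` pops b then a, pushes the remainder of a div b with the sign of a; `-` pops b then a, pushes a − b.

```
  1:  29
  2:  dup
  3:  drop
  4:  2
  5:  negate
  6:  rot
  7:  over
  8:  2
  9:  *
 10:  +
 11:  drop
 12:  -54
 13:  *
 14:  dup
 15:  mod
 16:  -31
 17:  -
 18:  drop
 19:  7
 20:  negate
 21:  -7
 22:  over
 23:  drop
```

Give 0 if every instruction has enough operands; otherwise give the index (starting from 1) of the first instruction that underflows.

6

29     → 29
dup    → 29 29
drop   → 29
2      → 29 2
negate → 29 -2
rot  — needs 3 operands, stack has 2 → underflow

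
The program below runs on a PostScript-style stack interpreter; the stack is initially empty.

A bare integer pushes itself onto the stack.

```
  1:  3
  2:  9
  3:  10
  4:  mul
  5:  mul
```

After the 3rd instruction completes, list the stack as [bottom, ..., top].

[3, 9, 10]

3  : 3
9  : 3 9
10 : 3 9 10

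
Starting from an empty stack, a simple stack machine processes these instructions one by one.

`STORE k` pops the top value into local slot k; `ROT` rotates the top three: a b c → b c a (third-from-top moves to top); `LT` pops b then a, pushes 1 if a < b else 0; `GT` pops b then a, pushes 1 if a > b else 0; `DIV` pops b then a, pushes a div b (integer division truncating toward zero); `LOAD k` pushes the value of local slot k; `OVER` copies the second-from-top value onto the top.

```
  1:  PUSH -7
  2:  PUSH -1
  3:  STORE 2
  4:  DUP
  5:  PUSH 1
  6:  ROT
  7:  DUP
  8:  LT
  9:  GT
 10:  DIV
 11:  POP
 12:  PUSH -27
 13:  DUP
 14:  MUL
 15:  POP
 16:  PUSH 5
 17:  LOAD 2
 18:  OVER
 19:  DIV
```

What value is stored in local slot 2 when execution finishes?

PUSH -7   -7
PUSH -1   -7 -1
STORE 2   -7
DUP       -7 -7
PUSH 1    -7 -7 1
ROT       -7 1 -7
DUP       -7 1 -7 -7
LT        -7 1 0
GT        -7 1
DIV       -7
POP       (empty)
PUSH -27  -27
DUP       -27 -27
MUL       729
POP       (empty)
PUSH 5    5
LOAD 2    5 -1
OVER      5 -1 5
DIV       5 0

-1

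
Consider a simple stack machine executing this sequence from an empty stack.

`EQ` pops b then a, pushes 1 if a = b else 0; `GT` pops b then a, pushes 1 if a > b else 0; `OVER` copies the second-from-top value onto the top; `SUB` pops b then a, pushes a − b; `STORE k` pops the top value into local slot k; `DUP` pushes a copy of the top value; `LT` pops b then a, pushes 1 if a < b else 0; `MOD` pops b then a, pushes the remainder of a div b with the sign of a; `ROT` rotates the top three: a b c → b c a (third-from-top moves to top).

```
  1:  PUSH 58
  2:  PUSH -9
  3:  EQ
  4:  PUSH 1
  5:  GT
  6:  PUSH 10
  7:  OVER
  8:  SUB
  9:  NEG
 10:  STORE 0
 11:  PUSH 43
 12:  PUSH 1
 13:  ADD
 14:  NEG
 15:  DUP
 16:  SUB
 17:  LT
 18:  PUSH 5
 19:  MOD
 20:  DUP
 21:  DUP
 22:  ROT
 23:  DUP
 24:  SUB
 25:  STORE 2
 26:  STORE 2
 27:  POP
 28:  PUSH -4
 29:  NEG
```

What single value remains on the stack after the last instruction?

PUSH 58 : [58]
PUSH -9 : [58, -9]
EQ      : [0]
PUSH 1  : [0, 1]
GT      : [0]
PUSH 10 : [0, 10]
OVER    : [0, 10, 0]
SUB     : [0, 10]
NEG     : [0, -10]
STORE 0 : [0]
PUSH 43 : [0, 43]
PUSH 1  : [0, 43, 1]
ADD     : [0, 44]
NEG     : [0, -44]
DUP     : [0, -44, -44]
SUB     : [0, 0]
LT      : [0]
PUSH 5  : [0, 5]
MOD     : [0]
DUP     : [0, 0]
DUP     : [0, 0, 0]
ROT     : [0, 0, 0]
DUP     : [0, 0, 0, 0]
SUB     : [0, 0, 0]
STORE 2 : [0, 0]
STORE 2 : [0]
POP     : []
PUSH -4 : [-4]
NEG     : [4]

4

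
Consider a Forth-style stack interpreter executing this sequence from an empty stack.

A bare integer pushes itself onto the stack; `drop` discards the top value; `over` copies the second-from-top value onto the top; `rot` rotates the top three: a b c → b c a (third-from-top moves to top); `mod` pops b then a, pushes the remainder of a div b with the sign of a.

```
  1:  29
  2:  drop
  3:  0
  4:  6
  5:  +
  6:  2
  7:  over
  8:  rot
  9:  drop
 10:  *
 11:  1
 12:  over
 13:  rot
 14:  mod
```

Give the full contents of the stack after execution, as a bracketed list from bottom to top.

[1, 0]

29   : [29]
drop : []
0    : [0]
6    : [0, 6]
+    : [6]
2    : [6, 2]
over : [6, 2, 6]
rot  : [2, 6, 6]
drop : [2, 6]
*    : [12]
1    : [12, 1]
over : [12, 1, 12]
rot  : [1, 12, 12]
mod  : [1, 0]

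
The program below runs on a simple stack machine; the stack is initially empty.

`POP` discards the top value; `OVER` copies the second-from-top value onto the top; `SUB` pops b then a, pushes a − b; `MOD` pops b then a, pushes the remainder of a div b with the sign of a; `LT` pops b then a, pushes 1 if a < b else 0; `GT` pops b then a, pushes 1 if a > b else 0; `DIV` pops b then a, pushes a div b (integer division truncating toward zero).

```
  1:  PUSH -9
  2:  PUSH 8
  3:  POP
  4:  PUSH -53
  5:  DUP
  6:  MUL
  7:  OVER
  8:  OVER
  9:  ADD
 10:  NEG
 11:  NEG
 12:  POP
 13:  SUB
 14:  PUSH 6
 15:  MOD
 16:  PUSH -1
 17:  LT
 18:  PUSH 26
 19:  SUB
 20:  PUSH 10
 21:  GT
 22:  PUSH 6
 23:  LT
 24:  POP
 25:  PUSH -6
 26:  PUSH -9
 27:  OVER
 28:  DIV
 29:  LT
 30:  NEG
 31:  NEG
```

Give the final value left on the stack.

PUSH -9   -9
PUSH 8    -9 8
POP       -9
PUSH -53  -9 -53
DUP       -9 -53 -53
MUL       -9 2809
OVER      -9 2809 -9
OVER      -9 2809 -9 2809
ADD       -9 2809 2800
NEG       -9 2809 -2800
NEG       -9 2809 2800
POP       -9 2809
SUB       -2818
PUSH 6    -2818 6
MOD       -4
PUSH -1   -4 -1
LT        1
PUSH 26   1 26
SUB       -25
PUSH 10   -25 10
GT        0
PUSH 6    0 6
LT        1
POP       (empty)
PUSH -6   -6
PUSH -9   -6 -9
OVER      -6 -9 -6
DIV       -6 1
LT        1
NEG       -1
NEG       1

1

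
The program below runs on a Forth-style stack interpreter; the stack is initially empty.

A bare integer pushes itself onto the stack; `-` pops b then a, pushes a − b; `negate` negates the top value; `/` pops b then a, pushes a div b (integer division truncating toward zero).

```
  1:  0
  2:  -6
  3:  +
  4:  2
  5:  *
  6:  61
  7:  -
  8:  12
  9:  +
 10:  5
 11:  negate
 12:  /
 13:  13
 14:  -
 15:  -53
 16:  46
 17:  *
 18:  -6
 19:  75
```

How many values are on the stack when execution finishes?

4

0      → 0
-6     → 0 -6
+      → -6
2      → -6 2
*      → -12
61     → -12 61
-      → -73
12     → -73 12
+      → -61
5      → -61 5
negate → -61 -5
/      → 12
13     → 12 13
-      → -1
-53    → -1 -53
46     → -1 -53 46
*      → -1 -2438
-6     → -1 -2438 -6
75     → -1 -2438 -6 75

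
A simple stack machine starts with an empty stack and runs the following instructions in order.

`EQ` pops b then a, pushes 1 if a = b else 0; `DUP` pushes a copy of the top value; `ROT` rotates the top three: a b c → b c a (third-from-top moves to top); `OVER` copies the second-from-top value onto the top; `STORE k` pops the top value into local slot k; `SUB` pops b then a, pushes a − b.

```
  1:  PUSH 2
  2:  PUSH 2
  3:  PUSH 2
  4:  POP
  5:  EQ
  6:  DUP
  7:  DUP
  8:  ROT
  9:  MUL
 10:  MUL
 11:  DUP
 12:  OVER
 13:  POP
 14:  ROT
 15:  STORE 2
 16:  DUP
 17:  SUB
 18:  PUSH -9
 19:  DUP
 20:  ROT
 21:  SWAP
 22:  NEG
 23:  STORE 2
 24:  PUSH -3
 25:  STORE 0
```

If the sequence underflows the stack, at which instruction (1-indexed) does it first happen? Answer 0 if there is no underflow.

14

PUSH 2 -> [2]
PUSH 2 -> [2, 2]
PUSH 2 -> [2, 2, 2]
POP    -> [2, 2]
EQ     -> [1]
DUP    -> [1, 1]
DUP    -> [1, 1, 1]
ROT    -> [1, 1, 1]
MUL    -> [1, 1]
MUL    -> [1]
DUP    -> [1, 1]
OVER   -> [1, 1, 1]
POP    -> [1, 1]
ROT  — needs 3 operands, stack has 2 → underflow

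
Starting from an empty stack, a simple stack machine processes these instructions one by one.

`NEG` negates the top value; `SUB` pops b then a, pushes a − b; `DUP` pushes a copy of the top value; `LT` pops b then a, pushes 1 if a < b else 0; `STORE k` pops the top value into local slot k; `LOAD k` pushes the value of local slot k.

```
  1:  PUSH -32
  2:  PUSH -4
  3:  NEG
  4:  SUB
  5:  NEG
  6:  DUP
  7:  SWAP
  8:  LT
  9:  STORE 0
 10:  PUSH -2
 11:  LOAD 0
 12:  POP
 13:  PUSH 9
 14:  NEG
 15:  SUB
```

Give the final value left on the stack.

PUSH -32 : [-32]
PUSH -4  : [-32, -4]
NEG      : [-32, 4]
SUB      : [-36]
NEG      : [36]
DUP      : [36, 36]
SWAP     : [36, 36]
LT       : [0]
STORE 0  : []
PUSH -2  : [-2]
LOAD 0   : [-2, 0]
POP      : [-2]
PUSH 9   : [-2, 9]
NEG      : [-2, -9]
SUB      : [7]

7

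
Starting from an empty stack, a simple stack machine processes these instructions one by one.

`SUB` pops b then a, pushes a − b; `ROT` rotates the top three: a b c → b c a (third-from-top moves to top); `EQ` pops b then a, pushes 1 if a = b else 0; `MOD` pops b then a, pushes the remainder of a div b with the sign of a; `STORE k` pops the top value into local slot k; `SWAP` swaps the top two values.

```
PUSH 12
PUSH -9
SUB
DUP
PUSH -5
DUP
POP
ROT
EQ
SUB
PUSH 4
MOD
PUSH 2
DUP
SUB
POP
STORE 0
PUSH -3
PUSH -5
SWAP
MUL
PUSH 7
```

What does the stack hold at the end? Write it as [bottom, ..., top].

PUSH 12 : [12]
PUSH -9 : [12, -9]
SUB     : [21]
DUP     : [21, 21]
PUSH -5 : [21, 21, -5]
DUP     : [21, 21, -5, -5]
POP     : [21, 21, -5]
ROT     : [21, -5, 21]
EQ      : [21, 0]
SUB     : [21]
PUSH 4  : [21, 4]
MOD     : [1]
PUSH 2  : [1, 2]
DUP     : [1, 2, 2]
SUB     : [1, 0]
POP     : [1]
STORE 0 : []
PUSH -3 : [-3]
PUSH -5 : [-3, -5]
SWAP    : [-5, -3]
MUL     : [15]
PUSH 7  : [15, 7]

[15, 7]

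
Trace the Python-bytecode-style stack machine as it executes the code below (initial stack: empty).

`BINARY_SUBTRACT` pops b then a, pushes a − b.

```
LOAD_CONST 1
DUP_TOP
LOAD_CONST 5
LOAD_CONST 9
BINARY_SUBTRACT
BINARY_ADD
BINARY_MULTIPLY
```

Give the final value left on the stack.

LOAD_CONST 1     [1]
DUP_TOP          [1, 1]
LOAD_CONST 5     [1, 1, 5]
LOAD_CONST 9     [1, 1, 5, 9]
BINARY_SUBTRACT  [1, 1, -4]
BINARY_ADD       [1, -3]
BINARY_MULTIPLY  [-3]

-3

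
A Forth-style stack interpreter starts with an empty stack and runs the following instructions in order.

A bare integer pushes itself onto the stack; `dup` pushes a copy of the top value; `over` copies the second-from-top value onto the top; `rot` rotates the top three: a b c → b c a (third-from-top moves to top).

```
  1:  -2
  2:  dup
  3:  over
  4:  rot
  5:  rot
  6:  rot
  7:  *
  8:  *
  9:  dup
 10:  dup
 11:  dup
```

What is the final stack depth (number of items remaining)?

-2   → -2
dup  → -2 -2
over → -2 -2 -2
rot  → -2 -2 -2
rot  → -2 -2 -2
rot  → -2 -2 -2
*    → -2 4
*    → -8
dup  → -8 -8
dup  → -8 -8 -8
dup  → -8 -8 -8 -8

4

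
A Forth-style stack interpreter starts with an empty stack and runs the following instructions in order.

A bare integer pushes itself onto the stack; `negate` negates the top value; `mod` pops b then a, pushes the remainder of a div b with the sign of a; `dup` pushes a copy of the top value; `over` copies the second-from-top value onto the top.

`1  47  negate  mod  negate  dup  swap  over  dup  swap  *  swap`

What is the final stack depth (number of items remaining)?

3

1      -> 1
47     -> 1 47
negate -> 1 -47
mod    -> 1
negate -> -1
dup    -> -1 -1
swap   -> -1 -1
over   -> -1 -1 -1
dup    -> -1 -1 -1 -1
swap   -> -1 -1 -1 -1
*      -> -1 -1 1
swap   -> -1 1 -1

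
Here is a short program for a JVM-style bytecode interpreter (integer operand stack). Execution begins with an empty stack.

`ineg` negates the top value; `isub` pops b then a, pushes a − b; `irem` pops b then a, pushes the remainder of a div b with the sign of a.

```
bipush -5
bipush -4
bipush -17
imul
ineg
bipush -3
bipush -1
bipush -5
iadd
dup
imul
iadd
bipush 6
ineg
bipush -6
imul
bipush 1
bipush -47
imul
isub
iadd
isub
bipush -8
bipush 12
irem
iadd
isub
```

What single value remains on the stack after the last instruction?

187

bipush -5  : [-5]
bipush -4  : [-5, -4]
bipush -17 : [-5, -4, -17]
imul       : [-5, 68]
ineg       : [-5, -68]
bipush -3  : [-5, -68, -3]
bipush -1  : [-5, -68, -3, -1]
bipush -5  : [-5, -68, -3, -1, -5]
iadd       : [-5, -68, -3, -6]
dup        : [-5, -68, -3, -6, -6]
imul       : [-5, -68, -3, 36]
iadd       : [-5, -68, 33]
bipush 6   : [-5, -68, 33, 6]
ineg       : [-5, -68, 33, -6]
bipush -6  : [-5, -68, 33, -6, -6]
imul       : [-5, -68, 33, 36]
bipush 1   : [-5, -68, 33, 36, 1]
bipush -47 : [-5, -68, 33, 36, 1, -47]
imul       : [-5, -68, 33, 36, -47]
isub       : [-5, -68, 33, 83]
iadd       : [-5, -68, 116]
isub       : [-5, -184]
bipush -8  : [-5, -184, -8]
bipush 12  : [-5, -184, -8, 12]
irem       : [-5, -184, -8]
iadd       : [-5, -192]
isub       : [187]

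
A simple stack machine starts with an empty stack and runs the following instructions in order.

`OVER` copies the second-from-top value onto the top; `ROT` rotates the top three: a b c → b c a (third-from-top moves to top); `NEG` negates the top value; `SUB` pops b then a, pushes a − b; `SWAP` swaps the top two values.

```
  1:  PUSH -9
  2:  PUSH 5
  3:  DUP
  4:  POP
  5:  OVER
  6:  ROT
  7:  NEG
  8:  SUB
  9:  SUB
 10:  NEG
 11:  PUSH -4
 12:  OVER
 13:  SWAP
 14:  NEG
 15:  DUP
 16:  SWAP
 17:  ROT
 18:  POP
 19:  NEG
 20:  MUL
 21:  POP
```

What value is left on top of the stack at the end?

PUSH -9 → [-9]
PUSH 5  → [-9, 5]
DUP     → [-9, 5, 5]
POP     → [-9, 5]
OVER    → [-9, 5, -9]
ROT     → [5, -9, -9]
NEG     → [5, -9, 9]
SUB     → [5, -18]
SUB     → [23]
NEG     → [-23]
PUSH -4 → [-23, -4]
OVER    → [-23, -4, -23]
SWAP    → [-23, -23, -4]
NEG     → [-23, -23, 4]
DUP     → [-23, -23, 4, 4]
SWAP    → [-23, -23, 4, 4]
ROT     → [-23, 4, 4, -23]
POP     → [-23, 4, 4]
NEG     → [-23, 4, -4]
MUL     → [-23, -16]
POP     → [-23]

-23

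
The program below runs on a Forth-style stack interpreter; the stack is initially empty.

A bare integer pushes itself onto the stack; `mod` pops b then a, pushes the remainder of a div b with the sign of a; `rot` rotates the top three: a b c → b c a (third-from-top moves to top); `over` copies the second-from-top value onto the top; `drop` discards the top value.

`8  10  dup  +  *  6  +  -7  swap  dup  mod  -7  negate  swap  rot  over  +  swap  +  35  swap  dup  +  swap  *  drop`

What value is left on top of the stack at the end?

7

8       [8]
10      [8, 10]
dup     [8, 10, 10]
+       [8, 20]
*       [160]
6       [160, 6]
+       [166]
-7      [166, -7]
swap    [-7, 166]
dup     [-7, 166, 166]
mod     [-7, 0]
-7      [-7, 0, -7]
negate  [-7, 0, 7]
swap    [-7, 7, 0]
rot     [7, 0, -7]
over    [7, 0, -7, 0]
+       [7, 0, -7]
swap    [7, -7, 0]
+       [7, -7]
35      [7, -7, 35]
swap    [7, 35, -7]
dup     [7, 35, -7, -7]
+       [7, 35, -14]
swap    [7, -14, 35]
*       [7, -490]
drop    [7]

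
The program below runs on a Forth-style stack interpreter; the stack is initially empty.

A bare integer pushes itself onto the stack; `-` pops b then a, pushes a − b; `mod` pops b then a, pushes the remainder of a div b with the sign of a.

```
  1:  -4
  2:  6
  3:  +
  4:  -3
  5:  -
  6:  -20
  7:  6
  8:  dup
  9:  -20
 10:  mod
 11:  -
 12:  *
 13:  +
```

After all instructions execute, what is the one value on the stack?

5

-4  -> -4
6   -> -4 6
+   -> 2
-3  -> 2 -3
-   -> 5
-20 -> 5 -20
6   -> 5 -20 6
dup -> 5 -20 6 6
-20 -> 5 -20 6 6 -20
mod -> 5 -20 6 6
-   -> 5 -20 0
*   -> 5 0
+   -> 5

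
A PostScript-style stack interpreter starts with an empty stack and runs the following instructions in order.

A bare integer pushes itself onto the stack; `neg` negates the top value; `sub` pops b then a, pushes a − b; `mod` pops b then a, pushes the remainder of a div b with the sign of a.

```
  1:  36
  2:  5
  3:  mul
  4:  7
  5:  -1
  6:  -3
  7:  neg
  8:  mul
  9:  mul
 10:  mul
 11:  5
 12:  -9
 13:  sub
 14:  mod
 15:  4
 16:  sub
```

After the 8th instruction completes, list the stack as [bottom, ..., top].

[180, 7, -3]

36  : [36]
5   : [36, 5]
mul : [180]
7   : [180, 7]
-1  : [180, 7, -1]
-3  : [180, 7, -1, -3]
neg : [180, 7, -1, 3]
mul : [180, 7, -3]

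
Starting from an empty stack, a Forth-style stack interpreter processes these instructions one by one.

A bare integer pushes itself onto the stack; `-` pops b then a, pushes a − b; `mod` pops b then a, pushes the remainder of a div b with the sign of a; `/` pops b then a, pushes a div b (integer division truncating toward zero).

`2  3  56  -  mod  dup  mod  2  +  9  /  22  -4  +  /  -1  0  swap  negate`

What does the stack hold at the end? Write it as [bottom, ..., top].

2       2
3       2 3
56      2 3 56
-       2 -53
mod     2
dup     2 2
mod     0
2       0 2
+       2
9       2 9
/       0
22      0 22
-4      0 22 -4
+       0 18
/       0
-1      0 -1
0       0 -1 0
swap    0 0 -1
negate  0 0 1

[0, 0, 1]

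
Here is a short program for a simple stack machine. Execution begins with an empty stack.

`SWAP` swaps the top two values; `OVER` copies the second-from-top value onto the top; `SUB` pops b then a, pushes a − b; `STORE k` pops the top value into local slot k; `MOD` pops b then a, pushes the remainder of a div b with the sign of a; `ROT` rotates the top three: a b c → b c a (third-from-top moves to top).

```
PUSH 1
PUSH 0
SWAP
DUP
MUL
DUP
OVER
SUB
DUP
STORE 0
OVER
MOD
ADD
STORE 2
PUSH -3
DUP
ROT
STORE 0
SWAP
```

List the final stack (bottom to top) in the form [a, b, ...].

[-3, -3]

PUSH 1  → [1]
PUSH 0  → [1, 0]
SWAP    → [0, 1]
DUP     → [0, 1, 1]
MUL     → [0, 1]
DUP     → [0, 1, 1]
OVER    → [0, 1, 1, 1]
SUB     → [0, 1, 0]
DUP     → [0, 1, 0, 0]
STORE 0 → [0, 1, 0]
OVER    → [0, 1, 0, 1]
MOD     → [0, 1, 0]
ADD     → [0, 1]
STORE 2 → [0]
PUSH -3 → [0, -3]
DUP     → [0, -3, -3]
ROT     → [-3, -3, 0]
STORE 0 → [-3, -3]
SWAP    → [-3, -3]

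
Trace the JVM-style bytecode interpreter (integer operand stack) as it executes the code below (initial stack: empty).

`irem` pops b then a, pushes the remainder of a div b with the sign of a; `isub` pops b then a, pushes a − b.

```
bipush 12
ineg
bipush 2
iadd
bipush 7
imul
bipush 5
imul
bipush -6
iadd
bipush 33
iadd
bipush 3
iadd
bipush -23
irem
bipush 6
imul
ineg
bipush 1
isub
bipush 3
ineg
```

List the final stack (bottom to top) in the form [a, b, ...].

bipush 12  → 12
ineg       → -12
bipush 2   → -12 2
iadd       → -10
bipush 7   → -10 7
imul       → -70
bipush 5   → -70 5
imul       → -350
bipush -6  → -350 -6
iadd       → -356
bipush 33  → -356 33
iadd       → -323
bipush 3   → -323 3
iadd       → -320
bipush -23 → -320 -23
irem       → -21
bipush 6   → -21 6
imul       → -126
ineg       → 126
bipush 1   → 126 1
isub       → 125
bipush 3   → 125 3
ineg       → 125 -3

[125, -3]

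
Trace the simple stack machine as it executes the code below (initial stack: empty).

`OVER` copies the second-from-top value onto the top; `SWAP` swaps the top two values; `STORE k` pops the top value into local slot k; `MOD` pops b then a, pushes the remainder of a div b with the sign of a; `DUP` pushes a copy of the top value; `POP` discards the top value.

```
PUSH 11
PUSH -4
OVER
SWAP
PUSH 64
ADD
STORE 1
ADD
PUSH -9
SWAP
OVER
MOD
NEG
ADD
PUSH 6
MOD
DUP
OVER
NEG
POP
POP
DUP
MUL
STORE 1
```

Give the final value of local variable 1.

PUSH 11 -> [11]
PUSH -4 -> [11, -4]
OVER    -> [11, -4, 11]
SWAP    -> [11, 11, -4]
PUSH 64 -> [11, 11, -4, 64]
ADD     -> [11, 11, 60]
STORE 1 -> [11, 11]
ADD     -> [22]
PUSH -9 -> [22, -9]
SWAP    -> [-9, 22]
OVER    -> [-9, 22, -9]
MOD     -> [-9, 4]
NEG     -> [-9, -4]
ADD     -> [-13]
PUSH 6  -> [-13, 6]
MOD     -> [-1]
DUP     -> [-1, -1]
OVER    -> [-1, -1, -1]
NEG     -> [-1, -1, 1]
POP     -> [-1, -1]
POP     -> [-1]
DUP     -> [-1, -1]
MUL     -> [1]
STORE 1 -> []

1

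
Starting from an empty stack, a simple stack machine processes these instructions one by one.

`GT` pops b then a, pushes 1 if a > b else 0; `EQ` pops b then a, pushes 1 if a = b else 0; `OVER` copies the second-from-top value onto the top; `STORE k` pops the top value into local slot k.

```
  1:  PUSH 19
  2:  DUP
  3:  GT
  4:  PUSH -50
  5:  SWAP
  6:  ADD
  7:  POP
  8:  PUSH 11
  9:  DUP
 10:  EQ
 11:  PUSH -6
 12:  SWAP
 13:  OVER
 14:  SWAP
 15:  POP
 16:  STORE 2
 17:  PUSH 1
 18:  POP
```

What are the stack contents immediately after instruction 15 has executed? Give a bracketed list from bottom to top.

[-6, -6]

PUSH 19  : 19
DUP      : 19 19
GT       : 0
PUSH -50 : 0 -50
SWAP     : -50 0
ADD      : -50
POP      : (empty)
PUSH 11  : 11
DUP      : 11 11
EQ       : 1
PUSH -6  : 1 -6
SWAP     : -6 1
OVER     : -6 1 -6
SWAP     : -6 -6 1
POP      : -6 -6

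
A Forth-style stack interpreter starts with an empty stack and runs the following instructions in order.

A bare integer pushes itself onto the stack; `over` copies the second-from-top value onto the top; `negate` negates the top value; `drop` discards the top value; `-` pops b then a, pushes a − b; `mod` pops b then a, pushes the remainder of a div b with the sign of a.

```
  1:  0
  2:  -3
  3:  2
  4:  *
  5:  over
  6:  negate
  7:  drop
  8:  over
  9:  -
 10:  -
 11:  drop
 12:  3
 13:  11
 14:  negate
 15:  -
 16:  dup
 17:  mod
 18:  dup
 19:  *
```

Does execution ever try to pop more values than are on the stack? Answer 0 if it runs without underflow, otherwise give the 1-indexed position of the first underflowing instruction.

0

0      -> 0
-3     -> 0 -3
2      -> 0 -3 2
*      -> 0 -6
over   -> 0 -6 0
negate -> 0 -6 0
drop   -> 0 -6
over   -> 0 -6 0
-      -> 0 -6
-      -> 6
drop   -> (empty)
3      -> 3
11     -> 3 11
negate -> 3 -11
-      -> 14
dup    -> 14 14
mod    -> 0
dup    -> 0 0
*      -> 0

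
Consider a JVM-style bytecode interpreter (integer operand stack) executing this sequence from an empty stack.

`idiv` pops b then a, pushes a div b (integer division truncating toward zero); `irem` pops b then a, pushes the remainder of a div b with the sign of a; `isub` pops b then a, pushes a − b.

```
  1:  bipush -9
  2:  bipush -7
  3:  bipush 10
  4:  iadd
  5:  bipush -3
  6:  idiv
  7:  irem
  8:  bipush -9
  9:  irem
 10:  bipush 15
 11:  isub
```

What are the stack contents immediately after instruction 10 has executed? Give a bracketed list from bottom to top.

[0, 15]

bipush -9 -> [-9]
bipush -7 -> [-9, -7]
bipush 10 -> [-9, -7, 10]
iadd      -> [-9, 3]
bipush -3 -> [-9, 3, -3]
idiv      -> [-9, -1]
irem      -> [0]
bipush -9 -> [0, -9]
irem      -> [0]
bipush 15 -> [0, 15]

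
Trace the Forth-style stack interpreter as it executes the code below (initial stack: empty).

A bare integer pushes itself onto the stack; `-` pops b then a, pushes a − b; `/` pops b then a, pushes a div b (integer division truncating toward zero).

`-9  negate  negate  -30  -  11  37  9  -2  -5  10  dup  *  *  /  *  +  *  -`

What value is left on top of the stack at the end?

-9      [-9]
negate  [9]
negate  [-9]
-30     [-9, -30]
-       [21]
11      [21, 11]
37      [21, 11, 37]
9       [21, 11, 37, 9]
-2      [21, 11, 37, 9, -2]
-5      [21, 11, 37, 9, -2, -5]
10      [21, 11, 37, 9, -2, -5, 10]
dup     [21, 11, 37, 9, -2, -5, 10, 10]
*       [21, 11, 37, 9, -2, -5, 100]
*       [21, 11, 37, 9, -2, -500]
/       [21, 11, 37, 9, 0]
*       [21, 11, 37, 0]
+       [21, 11, 37]
*       [21, 407]
-       [-386]

-386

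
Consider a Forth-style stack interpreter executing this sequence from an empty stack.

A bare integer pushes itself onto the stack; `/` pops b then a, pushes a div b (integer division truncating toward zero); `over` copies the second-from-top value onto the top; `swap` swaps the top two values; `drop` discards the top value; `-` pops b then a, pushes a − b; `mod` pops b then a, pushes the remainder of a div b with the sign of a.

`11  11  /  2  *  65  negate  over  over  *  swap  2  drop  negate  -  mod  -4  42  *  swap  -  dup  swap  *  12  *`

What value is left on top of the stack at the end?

346800

11     → 11
11     → 11 11
/      → 1
2      → 1 2
*      → 2
65     → 2 65
negate → 2 -65
over   → 2 -65 2
over   → 2 -65 2 -65
*      → 2 -65 -130
swap   → 2 -130 -65
2      → 2 -130 -65 2
drop   → 2 -130 -65
negate → 2 -130 65
-      → 2 -195
mod    → 2
-4     → 2 -4
42     → 2 -4 42
*      → 2 -168
swap   → -168 2
-      → -170
dup    → -170 -170
swap   → -170 -170
*      → 28900
12     → 28900 12
*      → 346800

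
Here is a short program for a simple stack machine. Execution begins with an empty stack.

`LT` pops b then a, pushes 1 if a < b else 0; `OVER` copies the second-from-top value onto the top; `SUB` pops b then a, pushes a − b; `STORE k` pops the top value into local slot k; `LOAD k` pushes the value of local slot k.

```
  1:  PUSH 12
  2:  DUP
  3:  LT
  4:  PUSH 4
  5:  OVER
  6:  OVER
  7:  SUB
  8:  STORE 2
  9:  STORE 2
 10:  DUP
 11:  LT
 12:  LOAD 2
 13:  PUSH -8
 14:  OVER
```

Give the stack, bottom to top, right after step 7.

PUSH 12 → 12
DUP     → 12 12
LT      → 0
PUSH 4  → 0 4
OVER    → 0 4 0
OVER    → 0 4 0 4
SUB     → 0 4 -4

[0, 4, -4]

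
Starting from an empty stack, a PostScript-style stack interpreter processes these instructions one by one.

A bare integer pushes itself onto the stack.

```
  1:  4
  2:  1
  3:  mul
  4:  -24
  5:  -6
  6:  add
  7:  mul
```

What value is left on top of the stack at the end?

-120

4   → 4
1   → 4 1
mul → 4
-24 → 4 -24
-6  → 4 -24 -6
add → 4 -30
mul → -120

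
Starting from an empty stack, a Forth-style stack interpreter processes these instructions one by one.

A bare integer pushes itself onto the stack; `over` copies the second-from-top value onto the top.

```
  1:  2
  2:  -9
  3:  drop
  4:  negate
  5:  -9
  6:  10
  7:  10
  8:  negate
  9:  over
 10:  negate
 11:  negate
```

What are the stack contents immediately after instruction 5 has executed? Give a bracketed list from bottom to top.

2       2
-9      2 -9
drop    2
negate  -2
-9      -2 -9

[-2, -9]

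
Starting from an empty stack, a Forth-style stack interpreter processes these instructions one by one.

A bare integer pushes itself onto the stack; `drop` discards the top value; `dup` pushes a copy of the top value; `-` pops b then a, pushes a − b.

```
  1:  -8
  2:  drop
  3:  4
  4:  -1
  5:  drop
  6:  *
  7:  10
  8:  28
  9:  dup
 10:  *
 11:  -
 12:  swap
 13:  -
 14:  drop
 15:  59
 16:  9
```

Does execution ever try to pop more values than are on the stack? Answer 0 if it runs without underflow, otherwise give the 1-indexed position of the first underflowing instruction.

6

-8   → [-8]
drop → []
4    → [4]
-1   → [4, -1]
drop → [4]
*  — needs 2 operands, stack has 1 → underflow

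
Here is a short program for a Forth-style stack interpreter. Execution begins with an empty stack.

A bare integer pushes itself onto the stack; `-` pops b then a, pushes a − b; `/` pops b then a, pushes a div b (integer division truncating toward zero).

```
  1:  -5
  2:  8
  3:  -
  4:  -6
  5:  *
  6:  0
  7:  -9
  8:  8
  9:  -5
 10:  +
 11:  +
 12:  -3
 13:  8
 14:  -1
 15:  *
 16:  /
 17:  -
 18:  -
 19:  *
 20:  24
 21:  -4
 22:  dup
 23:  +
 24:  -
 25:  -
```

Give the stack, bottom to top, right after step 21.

-5 : [-5]
8  : [-5, 8]
-  : [-13]
-6 : [-13, -6]
*  : [78]
0  : [78, 0]
-9 : [78, 0, -9]
8  : [78, 0, -9, 8]
-5 : [78, 0, -9, 8, -5]
+  : [78, 0, -9, 3]
+  : [78, 0, -6]
-3 : [78, 0, -6, -3]
8  : [78, 0, -6, -3, 8]
-1 : [78, 0, -6, -3, 8, -1]
*  : [78, 0, -6, -3, -8]
/  : [78, 0, -6, 0]
-  : [78, 0, -6]
-  : [78, 6]
*  : [468]
24 : [468, 24]
-4 : [468, 24, -4]

[468, 24, -4]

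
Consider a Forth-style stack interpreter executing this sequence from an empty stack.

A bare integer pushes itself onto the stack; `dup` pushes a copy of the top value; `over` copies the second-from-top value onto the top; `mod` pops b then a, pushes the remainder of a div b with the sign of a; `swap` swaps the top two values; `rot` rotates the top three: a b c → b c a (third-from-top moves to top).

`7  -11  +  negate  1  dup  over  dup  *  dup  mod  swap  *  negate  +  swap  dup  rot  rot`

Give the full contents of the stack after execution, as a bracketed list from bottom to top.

7      → [7]
-11    → [7, -11]
+      → [-4]
negate → [4]
1      → [4, 1]
dup    → [4, 1, 1]
over   → [4, 1, 1, 1]
dup    → [4, 1, 1, 1, 1]
*      → [4, 1, 1, 1]
dup    → [4, 1, 1, 1, 1]
mod    → [4, 1, 1, 0]
swap   → [4, 1, 0, 1]
*      → [4, 1, 0]
negate → [4, 1, 0]
+      → [4, 1]
swap   → [1, 4]
dup    → [1, 4, 4]
rot    → [4, 4, 1]
rot    → [4, 1, 4]

[4, 1, 4]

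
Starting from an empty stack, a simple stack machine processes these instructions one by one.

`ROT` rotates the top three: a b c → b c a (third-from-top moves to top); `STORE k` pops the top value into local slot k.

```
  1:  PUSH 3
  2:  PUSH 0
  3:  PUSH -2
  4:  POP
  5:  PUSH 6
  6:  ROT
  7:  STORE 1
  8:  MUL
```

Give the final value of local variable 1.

3

PUSH 3  -> [3]
PUSH 0  -> [3, 0]
PUSH -2 -> [3, 0, -2]
POP     -> [3, 0]
PUSH 6  -> [3, 0, 6]
ROT     -> [0, 6, 3]
STORE 1 -> [0, 6]
MUL     -> [0]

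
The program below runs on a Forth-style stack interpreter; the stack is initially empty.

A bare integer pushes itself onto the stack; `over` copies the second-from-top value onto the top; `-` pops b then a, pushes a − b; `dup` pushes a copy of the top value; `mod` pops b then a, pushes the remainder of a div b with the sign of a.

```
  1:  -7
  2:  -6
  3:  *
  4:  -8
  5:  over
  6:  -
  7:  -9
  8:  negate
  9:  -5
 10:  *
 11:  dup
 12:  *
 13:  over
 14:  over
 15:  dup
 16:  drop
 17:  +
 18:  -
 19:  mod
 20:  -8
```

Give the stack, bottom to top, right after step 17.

[42, -50, 2025, 1975]

-7     -> [-7]
-6     -> [-7, -6]
*      -> [42]
-8     -> [42, -8]
over   -> [42, -8, 42]
-      -> [42, -50]
-9     -> [42, -50, -9]
negate -> [42, -50, 9]
-5     -> [42, -50, 9, -5]
*      -> [42, -50, -45]
dup    -> [42, -50, -45, -45]
*      -> [42, -50, 2025]
over   -> [42, -50, 2025, -50]
over   -> [42, -50, 2025, -50, 2025]
dup    -> [42, -50, 2025, -50, 2025, 2025]
drop   -> [42, -50, 2025, -50, 2025]
+      -> [42, -50, 2025, 1975]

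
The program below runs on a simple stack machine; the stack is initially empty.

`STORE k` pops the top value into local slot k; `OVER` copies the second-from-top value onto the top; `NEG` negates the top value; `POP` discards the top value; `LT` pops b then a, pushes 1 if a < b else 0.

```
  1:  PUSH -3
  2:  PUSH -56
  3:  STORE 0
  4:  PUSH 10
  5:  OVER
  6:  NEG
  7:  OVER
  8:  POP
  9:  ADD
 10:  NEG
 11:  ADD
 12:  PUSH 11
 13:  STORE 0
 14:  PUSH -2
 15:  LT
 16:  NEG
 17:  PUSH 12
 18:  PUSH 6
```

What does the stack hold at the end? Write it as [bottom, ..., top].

PUSH -3   -3
PUSH -56  -3 -56
STORE 0   -3
PUSH 10   -3 10
OVER      -3 10 -3
NEG       -3 10 3
OVER      -3 10 3 10
POP       -3 10 3
ADD       -3 13
NEG       -3 -13
ADD       -16
PUSH 11   -16 11
STORE 0   -16
PUSH -2   -16 -2
LT        1
NEG       -1
PUSH 12   -1 12
PUSH 6    -1 12 6

[-1, 12, 6]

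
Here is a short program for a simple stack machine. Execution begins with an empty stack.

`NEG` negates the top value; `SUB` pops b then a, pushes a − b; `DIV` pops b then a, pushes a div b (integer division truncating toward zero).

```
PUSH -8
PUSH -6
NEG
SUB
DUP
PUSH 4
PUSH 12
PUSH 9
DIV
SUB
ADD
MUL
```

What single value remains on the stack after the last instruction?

PUSH -8 -> [-8]
PUSH -6 -> [-8, -6]
NEG     -> [-8, 6]
SUB     -> [-14]
DUP     -> [-14, -14]
PUSH 4  -> [-14, -14, 4]
PUSH 12 -> [-14, -14, 4, 12]
PUSH 9  -> [-14, -14, 4, 12, 9]
DIV     -> [-14, -14, 4, 1]
SUB     -> [-14, -14, 3]
ADD     -> [-14, -11]
MUL     -> [154]

154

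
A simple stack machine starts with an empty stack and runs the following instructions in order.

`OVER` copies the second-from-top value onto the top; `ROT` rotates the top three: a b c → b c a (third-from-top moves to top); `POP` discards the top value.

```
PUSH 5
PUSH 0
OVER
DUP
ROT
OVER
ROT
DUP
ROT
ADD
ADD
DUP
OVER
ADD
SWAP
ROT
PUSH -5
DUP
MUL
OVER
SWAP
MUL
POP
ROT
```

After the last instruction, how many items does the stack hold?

PUSH 5  : [5]
PUSH 0  : [5, 0]
OVER    : [5, 0, 5]
DUP     : [5, 0, 5, 5]
ROT     : [5, 5, 5, 0]
OVER    : [5, 5, 5, 0, 5]
ROT     : [5, 5, 0, 5, 5]
DUP     : [5, 5, 0, 5, 5, 5]
ROT     : [5, 5, 0, 5, 5, 5]
ADD     : [5, 5, 0, 5, 10]
ADD     : [5, 5, 0, 15]
DUP     : [5, 5, 0, 15, 15]
OVER    : [5, 5, 0, 15, 15, 15]
ADD     : [5, 5, 0, 15, 30]
SWAP    : [5, 5, 0, 30, 15]
ROT     : [5, 5, 30, 15, 0]
PUSH -5 : [5, 5, 30, 15, 0, -5]
DUP     : [5, 5, 30, 15, 0, -5, -5]
MUL     : [5, 5, 30, 15, 0, 25]
OVER    : [5, 5, 30, 15, 0, 25, 0]
SWAP    : [5, 5, 30, 15, 0, 0, 25]
MUL     : [5, 5, 30, 15, 0, 0]
POP     : [5, 5, 30, 15, 0]
ROT     : [5, 5, 15, 0, 30]

5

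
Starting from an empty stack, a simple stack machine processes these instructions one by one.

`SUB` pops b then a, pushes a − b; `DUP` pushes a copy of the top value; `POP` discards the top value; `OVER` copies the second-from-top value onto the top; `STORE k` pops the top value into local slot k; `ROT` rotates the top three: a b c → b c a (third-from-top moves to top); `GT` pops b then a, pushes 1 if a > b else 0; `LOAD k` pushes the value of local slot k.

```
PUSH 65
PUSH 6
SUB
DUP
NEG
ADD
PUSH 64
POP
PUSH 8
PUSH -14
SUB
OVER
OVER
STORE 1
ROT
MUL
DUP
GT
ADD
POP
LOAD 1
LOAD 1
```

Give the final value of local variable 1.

PUSH 65  → [65]
PUSH 6   → [65, 6]
SUB      → [59]
DUP      → [59, 59]
NEG      → [59, -59]
ADD      → [0]
PUSH 64  → [0, 64]
POP      → [0]
PUSH 8   → [0, 8]
PUSH -14 → [0, 8, -14]
SUB      → [0, 22]
OVER     → [0, 22, 0]
OVER     → [0, 22, 0, 22]
STORE 1  → [0, 22, 0]
ROT      → [22, 0, 0]
MUL      → [22, 0]
DUP      → [22, 0, 0]
GT       → [22, 0]
ADD      → [22]
POP      → []
LOAD 1   → [22]
LOAD 1   → [22, 22]

22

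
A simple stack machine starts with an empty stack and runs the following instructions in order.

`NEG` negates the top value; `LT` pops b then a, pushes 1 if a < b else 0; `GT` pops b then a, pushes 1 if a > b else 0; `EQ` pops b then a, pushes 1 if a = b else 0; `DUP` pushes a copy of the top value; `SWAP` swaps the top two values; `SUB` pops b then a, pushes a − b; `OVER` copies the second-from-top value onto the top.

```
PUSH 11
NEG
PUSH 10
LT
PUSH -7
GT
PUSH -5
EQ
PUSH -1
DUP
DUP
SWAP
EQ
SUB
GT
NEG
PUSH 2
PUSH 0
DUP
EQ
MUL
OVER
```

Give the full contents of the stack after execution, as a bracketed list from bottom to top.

PUSH 11 : 11
NEG     : -11
PUSH 10 : -11 10
LT      : 1
PUSH -7 : 1 -7
GT      : 1
PUSH -5 : 1 -5
EQ      : 0
PUSH -1 : 0 -1
DUP     : 0 -1 -1
DUP     : 0 -1 -1 -1
SWAP    : 0 -1 -1 -1
EQ      : 0 -1 1
SUB     : 0 -2
GT      : 1
NEG     : -1
PUSH 2  : -1 2
PUSH 0  : -1 2 0
DUP     : -1 2 0 0
EQ      : -1 2 1
MUL     : -1 2
OVER    : -1 2 -1

[-1, 2, -1]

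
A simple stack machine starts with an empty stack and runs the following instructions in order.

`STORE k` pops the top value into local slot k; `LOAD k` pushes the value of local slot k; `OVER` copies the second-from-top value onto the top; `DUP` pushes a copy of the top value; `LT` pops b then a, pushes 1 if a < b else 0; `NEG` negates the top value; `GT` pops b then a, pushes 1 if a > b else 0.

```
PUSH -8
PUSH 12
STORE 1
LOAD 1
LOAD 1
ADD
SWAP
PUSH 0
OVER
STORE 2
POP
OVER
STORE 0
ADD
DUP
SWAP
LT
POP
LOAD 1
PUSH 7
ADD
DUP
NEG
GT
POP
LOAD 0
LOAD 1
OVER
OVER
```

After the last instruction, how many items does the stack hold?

PUSH -8 -> [-8]
PUSH 12 -> [-8, 12]
STORE 1 -> [-8]
LOAD 1  -> [-8, 12]
LOAD 1  -> [-8, 12, 12]
ADD     -> [-8, 24]
SWAP    -> [24, -8]
PUSH 0  -> [24, -8, 0]
OVER    -> [24, -8, 0, -8]
STORE 2 -> [24, -8, 0]
POP     -> [24, -8]
OVER    -> [24, -8, 24]
STORE 0 -> [24, -8]
ADD     -> [16]
DUP     -> [16, 16]
SWAP    -> [16, 16]
LT      -> [0]
POP     -> []
LOAD 1  -> [12]
PUSH 7  -> [12, 7]
ADD     -> [19]
DUP     -> [19, 19]
NEG     -> [19, -19]
GT      -> [1]
POP     -> []
LOAD 0  -> [24]
LOAD 1  -> [24, 12]
OVER    -> [24, 12, 24]
OVER    -> [24, 12, 24, 12]

4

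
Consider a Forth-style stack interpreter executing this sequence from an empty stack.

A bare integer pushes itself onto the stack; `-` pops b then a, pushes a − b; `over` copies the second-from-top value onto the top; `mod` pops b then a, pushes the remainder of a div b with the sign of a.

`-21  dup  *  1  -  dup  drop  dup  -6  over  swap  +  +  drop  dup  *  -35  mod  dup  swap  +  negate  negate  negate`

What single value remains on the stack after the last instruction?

-21     -21
dup     -21 -21
*       441
1       441 1
-       440
dup     440 440
drop    440
dup     440 440
-6      440 440 -6
over    440 440 -6 440
swap    440 440 440 -6
+       440 440 434
+       440 874
drop    440
dup     440 440
*       193600
-35     193600 -35
mod     15
dup     15 15
swap    15 15
+       30
negate  -30
negate  30
negate  -30

-30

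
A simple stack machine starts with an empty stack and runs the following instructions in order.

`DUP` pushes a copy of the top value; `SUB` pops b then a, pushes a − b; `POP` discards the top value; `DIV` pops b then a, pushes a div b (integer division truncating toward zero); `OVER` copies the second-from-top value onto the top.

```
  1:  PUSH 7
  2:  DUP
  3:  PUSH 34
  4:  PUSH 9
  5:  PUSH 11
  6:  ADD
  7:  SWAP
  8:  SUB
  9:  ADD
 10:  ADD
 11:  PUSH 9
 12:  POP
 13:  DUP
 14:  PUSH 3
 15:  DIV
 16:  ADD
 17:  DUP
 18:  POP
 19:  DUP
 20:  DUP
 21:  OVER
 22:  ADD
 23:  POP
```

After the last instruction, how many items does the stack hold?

PUSH 7  : [7]
DUP     : [7, 7]
PUSH 34 : [7, 7, 34]
PUSH 9  : [7, 7, 34, 9]
PUSH 11 : [7, 7, 34, 9, 11]
ADD     : [7, 7, 34, 20]
SWAP    : [7, 7, 20, 34]
SUB     : [7, 7, -14]
ADD     : [7, -7]
ADD     : [0]
PUSH 9  : [0, 9]
POP     : [0]
DUP     : [0, 0]
PUSH 3  : [0, 0, 3]
DIV     : [0, 0]
ADD     : [0]
DUP     : [0, 0]
POP     : [0]
DUP     : [0, 0]
DUP     : [0, 0, 0]
OVER    : [0, 0, 0, 0]
ADD     : [0, 0, 0]
POP     : [0, 0]

2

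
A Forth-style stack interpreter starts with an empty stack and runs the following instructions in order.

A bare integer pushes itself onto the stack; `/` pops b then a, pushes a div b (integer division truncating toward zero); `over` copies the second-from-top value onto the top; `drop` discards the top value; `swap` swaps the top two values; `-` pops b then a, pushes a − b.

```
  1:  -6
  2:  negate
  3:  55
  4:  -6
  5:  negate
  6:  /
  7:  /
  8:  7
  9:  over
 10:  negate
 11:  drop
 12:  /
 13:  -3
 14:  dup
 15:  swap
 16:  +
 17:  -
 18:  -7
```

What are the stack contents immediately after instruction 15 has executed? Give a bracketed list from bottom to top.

[0, -3, -3]

-6     : -6
negate : 6
55     : 6 55
-6     : 6 55 -6
negate : 6 55 6
/      : 6 9
/      : 0
7      : 0 7
over   : 0 7 0
negate : 0 7 0
drop   : 0 7
/      : 0
-3     : 0 -3
dup    : 0 -3 -3
swap   : 0 -3 -3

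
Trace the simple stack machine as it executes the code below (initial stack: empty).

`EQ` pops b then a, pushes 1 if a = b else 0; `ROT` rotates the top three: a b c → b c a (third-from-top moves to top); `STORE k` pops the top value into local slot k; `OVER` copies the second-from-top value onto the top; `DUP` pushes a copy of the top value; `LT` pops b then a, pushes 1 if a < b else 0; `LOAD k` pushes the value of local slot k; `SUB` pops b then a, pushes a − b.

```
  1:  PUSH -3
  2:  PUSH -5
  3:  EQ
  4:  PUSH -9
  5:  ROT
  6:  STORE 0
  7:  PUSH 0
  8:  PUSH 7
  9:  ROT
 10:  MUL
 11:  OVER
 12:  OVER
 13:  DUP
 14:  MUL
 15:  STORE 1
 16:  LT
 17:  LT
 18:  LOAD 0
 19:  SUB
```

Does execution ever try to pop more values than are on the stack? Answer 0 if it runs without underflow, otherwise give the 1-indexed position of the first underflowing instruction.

5

PUSH -3 → -3
PUSH -5 → -3 -5
EQ      → 0
PUSH -9 → 0 -9
ROT  — needs 3 operands, stack has 2 → underflow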